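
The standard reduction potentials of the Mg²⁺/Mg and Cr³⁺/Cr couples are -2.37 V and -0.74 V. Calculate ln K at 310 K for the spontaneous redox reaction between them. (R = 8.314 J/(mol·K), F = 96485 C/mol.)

ln K = 366.1

E°_cell = -0.74 − (-2.37) = 1.63 V, with n = 6 electrons transferred.
At equilibrium E = 0, so the Nernst equation gives ln K = nFE°/RT = (6)(96485)(1.63)/((8.314)(310)) = 366.12.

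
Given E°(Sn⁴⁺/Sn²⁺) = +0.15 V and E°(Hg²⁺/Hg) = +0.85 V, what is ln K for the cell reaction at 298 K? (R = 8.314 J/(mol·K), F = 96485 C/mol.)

ln K = 54.5

E°_cell = +0.85 − (+0.15) = 0.70 V, with n = 2 electrons transferred.
At equilibrium E = 0, so the Nernst equation gives ln K = nFE°/RT = (2)(96485)(0.70)/((8.314)(298)) = 54.52.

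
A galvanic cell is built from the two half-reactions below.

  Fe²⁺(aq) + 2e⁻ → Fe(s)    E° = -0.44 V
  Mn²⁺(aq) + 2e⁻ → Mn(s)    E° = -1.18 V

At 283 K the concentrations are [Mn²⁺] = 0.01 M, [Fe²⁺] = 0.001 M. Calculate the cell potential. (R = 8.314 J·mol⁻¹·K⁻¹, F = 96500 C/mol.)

0.712 V

The Fe²⁺/Fe couple has the higher reduction potential and acts as the cathode, so E°_cell = -0.44 − (-1.18) = 0.74 V.
Balancing electrons gives n = 2; the reaction quotient is Q = [Mn²⁺]/[Fe²⁺] = 10.0.
E = E° − (RT/nF) ln Q = 0.74 − (8.314×283)/(2×96500) × (2.303) = 0.740 − 0.028 = 0.712 V.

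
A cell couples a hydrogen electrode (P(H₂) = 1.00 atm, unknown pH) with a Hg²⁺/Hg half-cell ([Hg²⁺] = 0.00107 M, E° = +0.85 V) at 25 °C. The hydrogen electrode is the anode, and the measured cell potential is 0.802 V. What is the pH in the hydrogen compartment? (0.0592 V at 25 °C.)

pH = 0.67

E°_cell = 0.85 V and n = 2.
log Q = n(E° − E)/0.0592 = 2×(0.85 − 0.802)/0.0592 = 1.622.
With Q = [H⁺]^2 / ([Hg²⁺]·P(H₂)), solving for [H⁺] gives log[H⁺] = -0.674, so pH = 0.67.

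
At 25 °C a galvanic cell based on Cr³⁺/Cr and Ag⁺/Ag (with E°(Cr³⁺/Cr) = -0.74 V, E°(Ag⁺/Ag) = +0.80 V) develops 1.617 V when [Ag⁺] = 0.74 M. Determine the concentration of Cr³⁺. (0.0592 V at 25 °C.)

5.1 × 10^-5 M

From the Nernst equation, log Q = n(E° − E)/0.0592 = 3(1.54 − 1.617)/0.0592 = -3.902, so Q = 1.25 × 10^-4.
With Q = [Cr³⁺]/[Ag⁺]^3 and the known concentrations, [Cr³⁺] in the numerator gives [Cr³⁺] = 5.1 × 10^-5 M.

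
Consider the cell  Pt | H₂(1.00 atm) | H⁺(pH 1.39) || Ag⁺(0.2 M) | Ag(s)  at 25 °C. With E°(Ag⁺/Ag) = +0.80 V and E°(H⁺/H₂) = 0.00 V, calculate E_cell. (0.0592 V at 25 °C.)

0.84 V

The Ag⁺/Ag couple is the cathode, so E°_cell = 0.80 V; n = 2.
[H⁺] = 10^(−1.39) = 0.041 M, and Q = [H⁺]^2 / ([Ag⁺]^2·P(H₂)) = 0.0415.
E = E° − (0.0592/2) log Q = 0.80 − (0.0592/2)(-1.382) = 0.841 V.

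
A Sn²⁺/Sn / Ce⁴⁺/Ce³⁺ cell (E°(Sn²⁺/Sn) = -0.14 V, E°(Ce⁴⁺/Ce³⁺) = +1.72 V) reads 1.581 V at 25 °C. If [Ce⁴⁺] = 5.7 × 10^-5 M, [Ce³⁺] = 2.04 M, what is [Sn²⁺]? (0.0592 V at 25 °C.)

2.1 M

From the Nernst equation, log Q = n(E° − E)/0.0592 = 2(1.86 − 1.581)/0.0592 = 9.426, so Q = 2.66 × 10^9.
With Q = [Sn²⁺]·[Ce³⁺]^2/[Ce⁴⁺]^2 and the known concentrations, [Sn²⁺] in the numerator gives [Sn²⁺] = 2.1 M.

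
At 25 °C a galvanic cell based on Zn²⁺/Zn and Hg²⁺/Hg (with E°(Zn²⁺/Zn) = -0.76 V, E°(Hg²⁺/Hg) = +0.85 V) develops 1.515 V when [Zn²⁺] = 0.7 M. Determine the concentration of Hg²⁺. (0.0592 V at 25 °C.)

4.3 × 10^-4 M

From the Nernst equation, log Q = n(E° − E)/0.0592 = 2(1.61 − 1.515)/0.0592 = 3.209, so Q = 1620.
With Q = [Zn²⁺]/[Hg²⁺] and the known concentrations, [Hg²⁺] in the denominator gives [Hg²⁺] = 4.3 × 10^-4 M.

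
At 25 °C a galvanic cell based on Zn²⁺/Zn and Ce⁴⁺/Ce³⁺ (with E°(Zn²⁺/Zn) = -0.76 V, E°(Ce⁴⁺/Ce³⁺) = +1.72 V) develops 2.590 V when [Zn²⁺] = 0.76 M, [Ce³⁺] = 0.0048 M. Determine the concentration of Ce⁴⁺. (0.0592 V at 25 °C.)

0.3 M

From the Nernst equation, log Q = n(E° − E)/0.0592 = 2(2.48 − 2.590)/0.0592 = -3.716, so Q = 1.92 × 10^-4.
With Q = [Zn²⁺]·[Ce³⁺]^2/[Ce⁴⁺]^2 and the known concentrations, [Ce⁴⁺]^2 in the denominator gives [Ce⁴⁺] = 0.3 M.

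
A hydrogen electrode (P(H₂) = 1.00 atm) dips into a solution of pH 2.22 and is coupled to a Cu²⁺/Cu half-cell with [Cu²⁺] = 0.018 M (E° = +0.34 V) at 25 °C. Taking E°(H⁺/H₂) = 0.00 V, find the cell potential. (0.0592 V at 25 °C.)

0.42 V

The Cu²⁺/Cu couple is the cathode, so E°_cell = 0.34 V; n = 2.
[H⁺] = 10^(−2.22) = 0.0060 M, and Q = [H⁺]^2 / ([Cu²⁺]·P(H₂)) = 0.00202.
E = E° − (0.0592/2) log Q = 0.34 − (0.0592/2)(-2.695) = 0.420 V.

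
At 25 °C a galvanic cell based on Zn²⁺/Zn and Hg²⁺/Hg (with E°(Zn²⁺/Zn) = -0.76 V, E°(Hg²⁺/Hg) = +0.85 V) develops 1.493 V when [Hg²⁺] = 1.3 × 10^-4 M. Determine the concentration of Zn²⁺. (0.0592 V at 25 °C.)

From the Nernst equation, log Q = n(E° − E)/0.0592 = 2(1.61 − 1.493)/0.0592 = 3.953, so Q = 8970.
With Q = [Zn²⁺]/[Hg²⁺] and the known concentrations, [Zn²⁺] in the numerator gives [Zn²⁺] = 1.2 M.

1.2 M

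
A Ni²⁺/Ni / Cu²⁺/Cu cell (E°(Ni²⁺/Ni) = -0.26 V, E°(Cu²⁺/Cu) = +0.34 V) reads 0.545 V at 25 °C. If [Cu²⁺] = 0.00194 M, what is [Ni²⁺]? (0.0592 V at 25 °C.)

From the Nernst equation, log Q = n(E° − E)/0.0592 = 2(0.60 − 0.545)/0.0592 = 1.858, so Q = 72.1.
With Q = [Ni²⁺]/[Cu²⁺] and the known concentrations, [Ni²⁺] in the numerator gives [Ni²⁺] = 0.14 M.

0.14 M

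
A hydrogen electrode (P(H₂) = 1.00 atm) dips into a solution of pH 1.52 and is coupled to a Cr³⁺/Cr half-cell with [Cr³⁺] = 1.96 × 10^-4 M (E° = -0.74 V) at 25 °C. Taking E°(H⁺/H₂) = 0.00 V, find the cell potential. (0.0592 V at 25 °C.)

0.72 V

The hydrogen couple is the cathode, so E°_cell = 0.74 V; n = 6.
[H⁺] = 10^(−1.52) = 0.030 M, and Q = [Cr³⁺]^2·P(H₂)^3 / [H⁺]^6 = 50.6.
E = E° − (0.0592/6) log Q = 0.74 − (0.0592/6)(1.705) = 0.723 V.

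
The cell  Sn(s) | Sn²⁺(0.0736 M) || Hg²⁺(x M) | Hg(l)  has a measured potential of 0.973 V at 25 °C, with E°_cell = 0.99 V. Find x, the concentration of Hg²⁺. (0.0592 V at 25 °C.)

0.02 M

From the Nernst equation, log Q = n(E° − E)/0.0592 = 2(0.99 − 0.973)/0.0592 = 0.574, so Q = 3.75.
With Q = [Sn²⁺]/[Hg²⁺] and the known concentrations, [Hg²⁺] in the denominator gives [Hg²⁺] = 0.02 M.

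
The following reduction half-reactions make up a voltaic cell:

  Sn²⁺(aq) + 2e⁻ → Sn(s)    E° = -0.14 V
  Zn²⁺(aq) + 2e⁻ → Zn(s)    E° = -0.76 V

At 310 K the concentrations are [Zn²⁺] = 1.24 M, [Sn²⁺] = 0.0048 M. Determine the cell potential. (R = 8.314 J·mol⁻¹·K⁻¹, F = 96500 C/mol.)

0.546 V

The Sn²⁺/Sn couple has the higher reduction potential and acts as the cathode, so E°_cell = -0.14 − (-0.76) = 0.62 V.
Balancing electrons gives n = 2; the reaction quotient is Q = [Zn²⁺]/[Sn²⁺] = 258.
E = E° − (RT/nF) ln Q = 0.62 − (8.314×310)/(2×96500) × (5.554) = 0.620 − 0.074 = 0.546 V.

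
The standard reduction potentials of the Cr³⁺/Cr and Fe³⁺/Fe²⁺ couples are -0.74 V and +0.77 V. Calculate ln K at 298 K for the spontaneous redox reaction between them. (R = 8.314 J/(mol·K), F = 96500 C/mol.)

ln K = 176.4

E°_cell = +0.77 − (-0.74) = 1.51 V, with n = 3 electrons transferred.
At equilibrium E = 0, so the Nernst equation gives ln K = nFE°/RT = (3)(96500)(1.51)/((8.314)(298)) = 176.44.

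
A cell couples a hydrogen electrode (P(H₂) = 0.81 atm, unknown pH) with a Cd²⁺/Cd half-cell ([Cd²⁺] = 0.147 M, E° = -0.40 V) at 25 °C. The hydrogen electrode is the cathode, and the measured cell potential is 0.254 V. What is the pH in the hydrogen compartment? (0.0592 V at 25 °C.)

E°_cell = 0.40 V and n = 2.
log Q = n(E° − E)/0.0592 = 2×(0.40 − 0.254)/0.0592 = 4.932.
With Q = [Cd²⁺]·P(H₂) / [H⁺]^2, solving for [H⁺] gives log[H⁺] = -2.928, so pH = 2.93.

pH = 2.93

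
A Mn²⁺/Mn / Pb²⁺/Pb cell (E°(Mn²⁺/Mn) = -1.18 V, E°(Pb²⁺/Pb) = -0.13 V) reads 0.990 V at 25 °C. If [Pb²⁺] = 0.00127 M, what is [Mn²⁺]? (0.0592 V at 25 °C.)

From the Nernst equation, log Q = n(E° − E)/0.0592 = 2(1.05 − 0.990)/0.0592 = 2.027, so Q = 106.
With Q = [Mn²⁺]/[Pb²⁺] and the known concentrations, [Mn²⁺] in the numerator gives [Mn²⁺] = 0.14 M.

0.14 M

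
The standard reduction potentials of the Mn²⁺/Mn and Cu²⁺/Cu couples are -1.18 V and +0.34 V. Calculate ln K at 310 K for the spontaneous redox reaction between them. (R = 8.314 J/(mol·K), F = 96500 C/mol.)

ln K = 113.8

E°_cell = +0.34 − (-1.18) = 1.52 V, with n = 2 electrons transferred.
At equilibrium E = 0, so the Nernst equation gives ln K = nFE°/RT = (2)(96500)(1.52)/((8.314)(310)) = 113.82.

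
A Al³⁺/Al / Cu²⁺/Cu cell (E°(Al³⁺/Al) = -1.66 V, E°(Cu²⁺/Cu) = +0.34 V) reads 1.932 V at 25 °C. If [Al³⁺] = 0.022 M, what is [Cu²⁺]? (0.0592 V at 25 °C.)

From the Nernst equation, log Q = n(E° − E)/0.0592 = 6(2.00 − 1.932)/0.0592 = 6.892, so Q = 7.8 × 10^6.
With Q = [Al³⁺]^2/[Cu²⁺]^3 and the known concentrations, [Cu²⁺]^3 in the denominator gives [Cu²⁺] = 4 × 10^-4 M.

4 × 10^-4 M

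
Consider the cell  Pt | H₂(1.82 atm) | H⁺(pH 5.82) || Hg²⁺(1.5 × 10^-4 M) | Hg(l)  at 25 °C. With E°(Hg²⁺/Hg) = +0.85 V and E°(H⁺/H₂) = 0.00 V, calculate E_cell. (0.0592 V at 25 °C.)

The Hg²⁺/Hg couple is the cathode, so E°_cell = 0.85 V; n = 2.
[H⁺] = 10^(−5.82) = 1.5 × 10^-6 M, and Q = [H⁺]^2 / ([Hg²⁺]·P(H₂)) = 8.39 × 10^-9.
E = E° − (0.0592/2) log Q = 0.85 − (0.0592/2)(-8.076) = 1.089 V.

1.09 V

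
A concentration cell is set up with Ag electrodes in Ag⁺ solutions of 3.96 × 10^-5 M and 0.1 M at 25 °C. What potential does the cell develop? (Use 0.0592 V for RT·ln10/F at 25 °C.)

0.20 V

Both half-cells are Ag⁺/Ag, so E°_cell = 0. The concentrated side is the cathode; the cell reaction moves Ag⁺ from high to low concentration with n = 1.
Q = [Ag⁺]_dilute/[Ag⁺]_conc = 3.96 × 10^-5/0.1 = 3.96 × 10^-4.
E = 0 − (0.0592/1) log Q = −(0.0592/1)(-3.402) = 0.2014 V.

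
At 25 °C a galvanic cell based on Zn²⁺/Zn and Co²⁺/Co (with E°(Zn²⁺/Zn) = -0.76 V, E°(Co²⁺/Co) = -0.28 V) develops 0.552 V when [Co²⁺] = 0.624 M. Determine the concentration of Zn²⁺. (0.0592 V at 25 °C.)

From the Nernst equation, log Q = n(E° − E)/0.0592 = 2(0.48 − 0.552)/0.0592 = -2.432, so Q = 0.00369.
With Q = [Zn²⁺]/[Co²⁺] and the known concentrations, [Zn²⁺] in the numerator gives [Zn²⁺] = 0.0023 M.

0.0023 M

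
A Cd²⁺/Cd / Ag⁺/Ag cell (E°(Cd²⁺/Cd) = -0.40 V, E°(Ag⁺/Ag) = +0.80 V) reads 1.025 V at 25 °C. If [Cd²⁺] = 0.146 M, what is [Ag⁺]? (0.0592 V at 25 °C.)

4.2 × 10^-4 M

From the Nernst equation, log Q = n(E° − E)/0.0592 = 2(1.20 − 1.025)/0.0592 = 5.912, so Q = 8.17 × 10^5.
With Q = [Cd²⁺]/[Ag⁺]^2 and the known concentrations, [Ag⁺]^2 in the denominator gives [Ag⁺] = 4.2 × 10^-4 M.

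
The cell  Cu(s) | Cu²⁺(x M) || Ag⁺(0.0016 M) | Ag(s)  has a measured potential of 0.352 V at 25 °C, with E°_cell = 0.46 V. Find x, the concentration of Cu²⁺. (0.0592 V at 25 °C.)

0.011 M

From the Nernst equation, log Q = n(E° − E)/0.0592 = 2(0.46 − 0.352)/0.0592 = 3.649, so Q = 4450.
With Q = [Cu²⁺]/[Ag⁺]^2 and the known concentrations, [Cu²⁺] in the numerator gives [Cu²⁺] = 0.011 M.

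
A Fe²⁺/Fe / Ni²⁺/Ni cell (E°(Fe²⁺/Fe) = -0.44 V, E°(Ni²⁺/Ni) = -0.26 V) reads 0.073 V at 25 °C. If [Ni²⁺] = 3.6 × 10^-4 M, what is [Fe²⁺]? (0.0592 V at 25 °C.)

1.5 M

From the Nernst equation, log Q = n(E° − E)/0.0592 = 2(0.18 − 0.073)/0.0592 = 3.615, so Q = 4120.
With Q = [Fe²⁺]/[Ni²⁺] and the known concentrations, [Fe²⁺] in the numerator gives [Fe²⁺] = 1.5 M.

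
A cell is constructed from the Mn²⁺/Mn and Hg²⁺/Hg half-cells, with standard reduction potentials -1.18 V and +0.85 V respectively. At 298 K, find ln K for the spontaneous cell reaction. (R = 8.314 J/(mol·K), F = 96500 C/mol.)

E°_cell = +0.85 − (-1.18) = 2.03 V, with n = 2 electrons transferred.
At equilibrium E = 0, so the Nernst equation gives ln K = nFE°/RT = (2)(96500)(2.03)/((8.314)(298)) = 158.13.

ln K = 158.1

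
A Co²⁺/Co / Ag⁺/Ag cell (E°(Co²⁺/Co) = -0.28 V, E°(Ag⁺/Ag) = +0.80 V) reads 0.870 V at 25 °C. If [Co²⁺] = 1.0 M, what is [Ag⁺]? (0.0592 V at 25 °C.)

2.8 × 10^-4 M

From the Nernst equation, log Q = n(E° − E)/0.0592 = 2(1.08 − 0.870)/0.0592 = 7.095, so Q = 1.24 × 10^7.
With Q = [Co²⁺]/[Ag⁺]^2 and the known concentrations, [Ag⁺]^2 in the denominator gives [Ag⁺] = 2.8 × 10^-4 M.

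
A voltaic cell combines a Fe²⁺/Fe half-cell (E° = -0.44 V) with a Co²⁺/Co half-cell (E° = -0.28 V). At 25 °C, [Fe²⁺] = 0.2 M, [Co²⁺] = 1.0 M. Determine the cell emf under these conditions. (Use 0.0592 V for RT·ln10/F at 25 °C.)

The Co²⁺/Co couple has the higher reduction potential and acts as the cathode, so E°_cell = -0.28 − (-0.44) = 0.16 V.
Balancing electrons gives n = 2; the reaction quotient is Q = [Fe²⁺]/[Co²⁺] = 0.200.
At 25 °C, E = E° − (0.0592/n) log Q = 0.16 − (0.0592/2)(-0.699) = 0.160 + 0.021 = 0.181 V.

0.181 V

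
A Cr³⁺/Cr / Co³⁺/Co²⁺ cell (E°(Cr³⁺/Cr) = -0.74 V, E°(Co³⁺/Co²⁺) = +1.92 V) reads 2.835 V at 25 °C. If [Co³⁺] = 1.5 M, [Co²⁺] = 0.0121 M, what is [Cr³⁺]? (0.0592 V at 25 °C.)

0.0026 M

From the Nernst equation, log Q = n(E° − E)/0.0592 = 3(2.66 − 2.835)/0.0592 = -8.868, so Q = 1.35 × 10^-9.
With Q = [Cr³⁺]·[Co²⁺]^3/[Co³⁺]^3 and the known concentrations, [Cr³⁺] in the numerator gives [Cr³⁺] = 0.0026 M.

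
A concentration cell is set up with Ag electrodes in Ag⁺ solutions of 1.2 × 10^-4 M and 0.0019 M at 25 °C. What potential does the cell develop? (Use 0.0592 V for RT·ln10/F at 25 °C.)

Both half-cells are Ag⁺/Ag, so E°_cell = 0. The concentrated side is the cathode; the cell reaction moves Ag⁺ from high to low concentration with n = 1.
Q = [Ag⁺]_dilute/[Ag⁺]_conc = 1.2 × 10^-4/0.0019 = 0.0632.
E = 0 − (0.0592/1) log Q = −(0.0592/1)(-1.200) = 0.0710 V.

0.071 V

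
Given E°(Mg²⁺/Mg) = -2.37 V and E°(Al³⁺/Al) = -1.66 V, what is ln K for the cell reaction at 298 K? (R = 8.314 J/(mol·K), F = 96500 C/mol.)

E°_cell = -1.66 − (-2.37) = 0.71 V, with n = 6 electrons transferred.
At equilibrium E = 0, so the Nernst equation gives ln K = nFE°/RT = (6)(96500)(0.71)/((8.314)(298)) = 165.92.

ln K = 165.9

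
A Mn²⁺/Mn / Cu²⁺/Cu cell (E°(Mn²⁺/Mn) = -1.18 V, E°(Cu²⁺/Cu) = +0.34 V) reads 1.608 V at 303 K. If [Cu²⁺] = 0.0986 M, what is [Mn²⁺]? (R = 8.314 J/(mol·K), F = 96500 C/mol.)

1.2 × 10^-4 M

From the Nernst equation, ln Q = nF(E° − E)/RT = 2×96500×(1.52 − 1.608)/(8.314×303) = -6.742, so Q = 0.00118.
With Q = [Mn²⁺]/[Cu²⁺] and the known concentrations, [Mn²⁺] in the numerator gives [Mn²⁺] = 1.2 × 10^-4 M.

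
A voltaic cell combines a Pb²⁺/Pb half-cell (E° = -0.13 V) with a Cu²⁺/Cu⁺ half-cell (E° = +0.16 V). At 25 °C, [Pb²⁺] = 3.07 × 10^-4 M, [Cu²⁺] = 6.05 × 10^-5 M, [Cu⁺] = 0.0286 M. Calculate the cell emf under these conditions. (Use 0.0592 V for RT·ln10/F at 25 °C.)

0.236 V

The Cu²⁺/Cu⁺ couple has the higher reduction potential and acts as the cathode, so E°_cell = +0.16 − (-0.13) = 0.29 V.
Balancing electrons gives n = 2; the reaction quotient is Q = [Pb²⁺]·[Cu⁺]^2/[Cu²⁺]^2 = 68.6.
At 25 °C, E = E° − (0.0592/n) log Q = 0.29 − (0.0592/2)(1.836) = 0.290 − 0.054 = 0.236 V.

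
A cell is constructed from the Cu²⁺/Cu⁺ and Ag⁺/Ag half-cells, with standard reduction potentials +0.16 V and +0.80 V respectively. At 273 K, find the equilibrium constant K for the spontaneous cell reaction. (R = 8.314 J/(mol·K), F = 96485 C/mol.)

6.5 × 10^11

E°_cell = +0.80 − (+0.16) = 0.64 V, with n = 1 electron transferred.
At equilibrium E = 0, so the Nernst equation gives ln K = nFE°/RT = (1)(96485)(0.64)/((8.314)(273)) = 27.21.
K = e^27.21 = 6.5 × 10^11.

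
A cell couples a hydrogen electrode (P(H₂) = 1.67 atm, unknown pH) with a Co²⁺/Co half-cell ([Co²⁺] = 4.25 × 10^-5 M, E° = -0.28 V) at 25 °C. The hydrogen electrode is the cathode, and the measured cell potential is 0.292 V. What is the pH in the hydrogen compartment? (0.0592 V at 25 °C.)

E°_cell = 0.28 V and n = 2.
log Q = n(E° − E)/0.0592 = 2×(0.28 − 0.292)/0.0592 = -0.405.
With Q = [Co²⁺]·P(H₂) / [H⁺]^2, solving for [H⁺] gives log[H⁺] = -1.872, so pH = 1.87.

pH = 1.87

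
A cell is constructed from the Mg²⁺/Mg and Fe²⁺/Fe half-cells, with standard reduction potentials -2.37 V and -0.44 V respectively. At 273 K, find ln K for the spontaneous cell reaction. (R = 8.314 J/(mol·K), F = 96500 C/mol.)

E°_cell = -0.44 − (-2.37) = 1.93 V, with n = 2 electrons transferred.
At equilibrium E = 0, so the Nernst equation gives ln K = nFE°/RT = (2)(96500)(1.93)/((8.314)(273)) = 164.11.

ln K = 164.1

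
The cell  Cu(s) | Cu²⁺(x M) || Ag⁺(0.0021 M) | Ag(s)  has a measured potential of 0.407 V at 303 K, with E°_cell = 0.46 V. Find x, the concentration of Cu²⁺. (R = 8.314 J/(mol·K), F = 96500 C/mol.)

2.6 × 10^-4 M

From the Nernst equation, ln Q = nF(E° − E)/RT = 2×96500×(0.46 − 0.407)/(8.314×303) = 4.061, so Q = 58.0.
With Q = [Cu²⁺]/[Ag⁺]^2 and the known concentrations, [Cu²⁺] in the numerator gives [Cu²⁺] = 2.6 × 10^-4 M.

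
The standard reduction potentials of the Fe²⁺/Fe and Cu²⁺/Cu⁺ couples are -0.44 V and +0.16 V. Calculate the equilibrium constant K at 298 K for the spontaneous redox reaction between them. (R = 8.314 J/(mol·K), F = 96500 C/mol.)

E°_cell = +0.16 − (-0.44) = 0.60 V, with n = 2 electrons transferred.
At equilibrium E = 0, so the Nernst equation gives ln K = nFE°/RT = (2)(96500)(0.60)/((8.314)(298)) = 46.74.
K = e^46.74 = 2 × 10^20.

2 × 10^20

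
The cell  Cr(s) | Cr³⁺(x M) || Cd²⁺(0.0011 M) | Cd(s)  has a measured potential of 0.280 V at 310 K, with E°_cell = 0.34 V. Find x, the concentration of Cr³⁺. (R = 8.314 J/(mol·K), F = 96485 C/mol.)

0.031 M

From the Nernst equation, ln Q = nF(E° − E)/RT = 6×96485×(0.34 − 0.280)/(8.314×310) = 13.477, so Q = 7.13 × 10^5.
With Q = [Cr³⁺]^2/[Cd²⁺]^3 and the known concentrations, [Cr³⁺]^2 in the numerator gives [Cr³⁺] = 0.031 M.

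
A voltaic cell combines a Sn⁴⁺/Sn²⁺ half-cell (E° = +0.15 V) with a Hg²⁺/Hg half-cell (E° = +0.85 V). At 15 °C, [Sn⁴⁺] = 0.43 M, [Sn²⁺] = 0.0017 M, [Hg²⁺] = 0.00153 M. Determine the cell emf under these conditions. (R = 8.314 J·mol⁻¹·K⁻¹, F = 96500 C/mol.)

0.551 V

The Hg²⁺/Hg couple has the higher reduction potential and acts as the cathode, so E°_cell = +0.85 − (+0.15) = 0.70 V.
Balancing electrons gives n = 2; the reaction quotient is Q = [Sn⁴⁺]/([Sn²⁺]·[Hg²⁺]) = 1.65 × 10^5.
E = E° − (RT/nF) ln Q = 0.70 − (8.314×288)/(2×96500) × (12.016) = 0.700 − 0.149 = 0.551 V.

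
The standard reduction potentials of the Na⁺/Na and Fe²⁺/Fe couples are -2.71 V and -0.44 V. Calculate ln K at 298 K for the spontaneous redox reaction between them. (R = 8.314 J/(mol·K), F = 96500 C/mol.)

ln K = 176.8

E°_cell = -0.44 − (-2.71) = 2.27 V, with n = 2 electrons transferred.
At equilibrium E = 0, so the Nernst equation gives ln K = nFE°/RT = (2)(96500)(2.27)/((8.314)(298)) = 176.83.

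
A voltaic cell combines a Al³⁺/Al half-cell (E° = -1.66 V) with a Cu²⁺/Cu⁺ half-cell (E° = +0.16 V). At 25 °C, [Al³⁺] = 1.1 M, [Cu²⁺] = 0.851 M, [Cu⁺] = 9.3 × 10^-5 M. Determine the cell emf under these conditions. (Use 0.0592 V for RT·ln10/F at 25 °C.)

2.05 V

The Cu²⁺/Cu⁺ couple has the higher reduction potential and acts as the cathode, so E°_cell = +0.16 − (-1.66) = 1.82 V.
Balancing electrons gives n = 3; the reaction quotient is Q = [Al³⁺]·[Cu⁺]^3/[Cu²⁺]^3 = 1.44 × 10^-12.
At 25 °C, E = E° − (0.0592/n) log Q = 1.82 − (0.0592/3)(-11.843) = 1.820 + 0.234 = 2.054 V.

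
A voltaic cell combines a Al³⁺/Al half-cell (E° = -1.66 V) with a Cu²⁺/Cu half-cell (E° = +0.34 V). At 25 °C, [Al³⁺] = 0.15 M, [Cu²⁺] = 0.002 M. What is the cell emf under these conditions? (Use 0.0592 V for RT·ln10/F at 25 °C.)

The Cu²⁺/Cu couple has the higher reduction potential and acts as the cathode, so E°_cell = +0.34 − (-1.66) = 2.00 V.
Balancing electrons gives n = 6; the reaction quotient is Q = [Al³⁺]^2/[Cu²⁺]^3 = 2.81 × 10^6.
At 25 °C, E = E° − (0.0592/n) log Q = 2.00 − (0.0592/6)(6.449) = 2.000 − 0.064 = 1.936 V.

1.94 V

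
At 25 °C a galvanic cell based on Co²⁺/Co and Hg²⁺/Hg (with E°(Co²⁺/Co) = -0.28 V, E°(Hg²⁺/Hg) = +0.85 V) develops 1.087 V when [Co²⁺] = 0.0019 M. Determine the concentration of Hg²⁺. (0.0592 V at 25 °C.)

6.7 × 10^-5 M

From the Nernst equation, log Q = n(E° − E)/0.0592 = 2(1.13 − 1.087)/0.0592 = 1.453, so Q = 28.4.
With Q = [Co²⁺]/[Hg²⁺] and the known concentrations, [Hg²⁺] in the denominator gives [Hg²⁺] = 6.7 × 10^-5 M.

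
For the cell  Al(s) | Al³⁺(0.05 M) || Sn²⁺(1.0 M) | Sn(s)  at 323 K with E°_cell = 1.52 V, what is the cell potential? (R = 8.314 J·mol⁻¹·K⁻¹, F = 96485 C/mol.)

Balancing electrons gives n = 6; the reaction quotient is Q = [Al³⁺]^2/[Sn²⁺]^3 = 0.00250.
E = E° − (RT/nF) ln Q = 1.52 − (8.314×323)/(6×96485) × (-5.991) = 1.520 + 0.028 = 1.548 V.

1.55 V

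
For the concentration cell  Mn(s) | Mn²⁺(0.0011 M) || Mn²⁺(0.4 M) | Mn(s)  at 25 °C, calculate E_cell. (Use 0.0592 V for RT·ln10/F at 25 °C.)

0.076 V

Both half-cells are Mn²⁺/Mn, so E°_cell = 0. The concentrated side is the cathode; the cell reaction moves Mn²⁺ from high to low concentration with n = 2.
Q = [Mn²⁺]_dilute/[Mn²⁺]_conc = 0.0011/0.4 = 0.00275.
E = 0 − (0.0592/2) log Q = −(0.0592/2)(-2.561) = 0.0758 V.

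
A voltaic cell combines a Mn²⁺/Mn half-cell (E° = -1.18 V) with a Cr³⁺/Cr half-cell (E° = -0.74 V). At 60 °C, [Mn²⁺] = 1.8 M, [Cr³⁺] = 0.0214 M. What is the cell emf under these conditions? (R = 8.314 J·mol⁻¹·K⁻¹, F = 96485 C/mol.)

0.395 V

The Cr³⁺/Cr couple has the higher reduction potential and acts as the cathode, so E°_cell = -0.74 − (-1.18) = 0.44 V.
Balancing electrons gives n = 6; the reaction quotient is Q = [Mn²⁺]^3/[Cr³⁺]^2 = 1.27 × 10^4.
E = E° − (RT/nF) ln Q = 0.44 − (8.314×333)/(6×96485) × (9.452) = 0.440 − 0.045 = 0.395 V.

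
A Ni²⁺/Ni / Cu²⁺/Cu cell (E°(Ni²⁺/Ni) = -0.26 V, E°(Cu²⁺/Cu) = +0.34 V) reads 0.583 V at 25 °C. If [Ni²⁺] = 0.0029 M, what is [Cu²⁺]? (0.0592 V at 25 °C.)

From the Nernst equation, log Q = n(E° − E)/0.0592 = 2(0.60 − 0.583)/0.0592 = 0.574, so Q = 3.75.
With Q = [Ni²⁺]/[Cu²⁺] and the known concentrations, [Cu²⁺] in the denominator gives [Cu²⁺] = 7.7 × 10^-4 M.

7.7 × 10^-4 M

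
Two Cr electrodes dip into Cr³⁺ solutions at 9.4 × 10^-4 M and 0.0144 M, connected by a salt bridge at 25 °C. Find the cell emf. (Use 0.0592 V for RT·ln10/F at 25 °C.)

Both half-cells are Cr³⁺/Cr, so E°_cell = 0. The concentrated side is the cathode; the cell reaction moves Cr³⁺ from high to low concentration with n = 3.
Q = [Cr³⁺]_dilute/[Cr³⁺]_conc = 9.4 × 10^-4/0.0144 = 0.0653.
E = 0 − (0.0592/3) log Q = −(0.0592/3)(-1.185) = 0.0234 V.

0.023 V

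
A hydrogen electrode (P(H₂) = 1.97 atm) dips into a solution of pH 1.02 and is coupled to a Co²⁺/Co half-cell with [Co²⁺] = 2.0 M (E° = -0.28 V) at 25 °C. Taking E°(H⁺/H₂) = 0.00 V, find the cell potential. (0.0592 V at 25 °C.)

The hydrogen couple is the cathode, so E°_cell = 0.28 V; n = 2.
[H⁺] = 10^(−1.02) = 0.095 M, and Q = [Co²⁺]·P(H₂) / [H⁺]^2 = 432.
E = E° − (0.0592/2) log Q = 0.28 − (0.0592/2)(2.635) = 0.202 V.

0.20 V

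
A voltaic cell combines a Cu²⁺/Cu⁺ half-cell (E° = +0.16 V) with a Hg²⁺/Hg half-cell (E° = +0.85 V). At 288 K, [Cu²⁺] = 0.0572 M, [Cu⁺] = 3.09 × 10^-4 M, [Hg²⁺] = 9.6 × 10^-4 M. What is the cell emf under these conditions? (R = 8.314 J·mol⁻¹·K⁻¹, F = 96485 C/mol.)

0.474 V

The Hg²⁺/Hg couple has the higher reduction potential and acts as the cathode, so E°_cell = +0.85 − (+0.16) = 0.69 V.
Balancing electrons gives n = 2; the reaction quotient is Q = [Cu²⁺]^2/([Cu⁺]^2·[Hg²⁺]) = 3.57 × 10^7.
E = E° − (RT/nF) ln Q = 0.69 − (8.314×288)/(2×96485) × (17.391) = 0.690 − 0.216 = 0.474 V.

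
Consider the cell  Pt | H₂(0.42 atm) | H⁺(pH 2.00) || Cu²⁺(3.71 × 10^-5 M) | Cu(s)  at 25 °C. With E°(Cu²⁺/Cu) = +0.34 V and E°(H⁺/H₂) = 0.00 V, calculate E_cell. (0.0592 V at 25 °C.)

0.32 V

The Cu²⁺/Cu couple is the cathode, so E°_cell = 0.34 V; n = 2.
[H⁺] = 10^(−2.00) = 0.010 M, and Q = [H⁺]^2 / ([Cu²⁺]·P(H₂)) = 6.42.
E = E° − (0.0592/2) log Q = 0.34 − (0.0592/2)(0.807) = 0.316 V.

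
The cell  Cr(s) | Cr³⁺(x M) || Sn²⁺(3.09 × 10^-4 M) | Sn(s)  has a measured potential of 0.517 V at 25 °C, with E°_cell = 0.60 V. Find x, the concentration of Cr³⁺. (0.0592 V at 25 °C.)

0.087 M

From the Nernst equation, log Q = n(E° − E)/0.0592 = 6(0.60 − 0.517)/0.0592 = 8.412, so Q = 2.58 × 10^8.
With Q = [Cr³⁺]^2/[Sn²⁺]^3 and the known concentrations, [Cr³⁺]^2 in the numerator gives [Cr³⁺] = 0.087 M.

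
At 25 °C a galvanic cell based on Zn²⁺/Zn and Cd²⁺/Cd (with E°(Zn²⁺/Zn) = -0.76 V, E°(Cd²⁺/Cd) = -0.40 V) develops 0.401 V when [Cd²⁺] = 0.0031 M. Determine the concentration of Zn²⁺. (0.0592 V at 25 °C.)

1.3 × 10^-4 M

From the Nernst equation, log Q = n(E° − E)/0.0592 = 2(0.36 − 0.401)/0.0592 = -1.385, so Q = 0.0412.
With Q = [Zn²⁺]/[Cd²⁺] and the known concentrations, [Zn²⁺] in the numerator gives [Zn²⁺] = 1.3 × 10^-4 M.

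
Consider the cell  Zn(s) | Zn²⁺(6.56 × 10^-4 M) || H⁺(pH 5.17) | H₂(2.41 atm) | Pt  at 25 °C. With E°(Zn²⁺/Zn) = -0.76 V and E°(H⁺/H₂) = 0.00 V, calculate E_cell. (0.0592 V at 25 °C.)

The hydrogen couple is the cathode, so E°_cell = 0.76 V; n = 2.
[H⁺] = 10^(−5.17) = 6.8 × 10^-6 M, and Q = [Zn²⁺]·P(H₂) / [H⁺]^2 = 3.46 × 10^7.
E = E° − (0.0592/2) log Q = 0.76 − (0.0592/2)(7.539) = 0.537 V.

0.54 V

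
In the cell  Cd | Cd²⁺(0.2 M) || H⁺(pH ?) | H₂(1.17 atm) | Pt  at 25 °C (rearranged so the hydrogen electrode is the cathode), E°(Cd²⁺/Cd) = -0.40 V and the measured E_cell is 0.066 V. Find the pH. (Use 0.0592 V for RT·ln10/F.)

E°_cell = 0.40 V and n = 2.
log Q = n(E° − E)/0.0592 = 2×(0.40 − 0.066)/0.0592 = 11.284.
With Q = [Cd²⁺]·P(H₂) / [H⁺]^2, solving for [H⁺] gives log[H⁺] = -5.957, so pH = 5.96.

pH = 5.96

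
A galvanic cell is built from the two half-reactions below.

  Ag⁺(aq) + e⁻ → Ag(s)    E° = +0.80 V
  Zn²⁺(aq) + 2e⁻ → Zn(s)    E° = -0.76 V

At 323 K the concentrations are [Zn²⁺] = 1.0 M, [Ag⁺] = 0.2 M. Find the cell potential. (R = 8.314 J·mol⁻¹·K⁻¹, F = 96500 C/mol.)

1.52 V

The Ag⁺/Ag couple has the higher reduction potential and acts as the cathode, so E°_cell = +0.80 − (-0.76) = 1.56 V.
Balancing electrons gives n = 2; the reaction quotient is Q = [Zn²⁺]/[Ag⁺]^2 = 25.0.
E = E° − (RT/nF) ln Q = 1.56 − (8.314×323)/(2×96500) × (3.219) = 1.560 − 0.045 = 1.515 V.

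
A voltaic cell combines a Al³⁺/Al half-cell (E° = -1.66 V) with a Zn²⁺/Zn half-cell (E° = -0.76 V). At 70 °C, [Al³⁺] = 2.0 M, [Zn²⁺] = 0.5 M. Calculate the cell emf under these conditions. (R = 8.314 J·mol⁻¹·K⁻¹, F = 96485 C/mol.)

The Zn²⁺/Zn couple has the higher reduction potential and acts as the cathode, so E°_cell = -0.76 − (-1.66) = 0.90 V.
Balancing electrons gives n = 6; the reaction quotient is Q = [Al³⁺]^2/[Zn²⁺]^3 = 32.0.
E = E° − (RT/nF) ln Q = 0.90 − (8.314×343)/(6×96485) × (3.466) = 0.900 − 0.017 = 0.883 V.

0.883 V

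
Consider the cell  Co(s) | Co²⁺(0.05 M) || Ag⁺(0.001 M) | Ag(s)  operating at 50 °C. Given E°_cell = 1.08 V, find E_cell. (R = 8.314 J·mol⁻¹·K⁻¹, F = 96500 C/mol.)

0.929 V

Balancing electrons gives n = 2; the reaction quotient is Q = [Co²⁺]/[Ag⁺]^2 = 5 × 10^4.
E = E° − (RT/nF) ln Q = 1.08 − (8.314×323)/(2×96500) × (10.820) = 1.080 − 0.151 = 0.929 V.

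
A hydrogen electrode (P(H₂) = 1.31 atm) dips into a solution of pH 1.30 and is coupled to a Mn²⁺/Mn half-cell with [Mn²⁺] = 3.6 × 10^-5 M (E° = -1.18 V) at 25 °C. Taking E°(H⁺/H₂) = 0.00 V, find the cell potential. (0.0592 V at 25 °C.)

The hydrogen couple is the cathode, so E°_cell = 1.18 V; n = 2.
[H⁺] = 10^(−1.30) = 0.050 M, and Q = [Mn²⁺]·P(H₂) / [H⁺]^2 = 0.0188.
E = E° − (0.0592/2) log Q = 1.18 − (0.0592/2)(-1.726) = 1.231 V.

1.23 V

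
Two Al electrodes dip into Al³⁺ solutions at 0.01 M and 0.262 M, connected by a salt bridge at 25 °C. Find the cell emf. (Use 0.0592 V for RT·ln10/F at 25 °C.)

Both half-cells are Al³⁺/Al, so E°_cell = 0. The concentrated side is the cathode; the cell reaction moves Al³⁺ from high to low concentration with n = 3.
Q = [Al³⁺]_dilute/[Al³⁺]_conc = 0.01/0.262 = 0.0382.
E = 0 − (0.0592/3) log Q = −(0.0592/3)(-1.418) = 0.0280 V.

0.028 V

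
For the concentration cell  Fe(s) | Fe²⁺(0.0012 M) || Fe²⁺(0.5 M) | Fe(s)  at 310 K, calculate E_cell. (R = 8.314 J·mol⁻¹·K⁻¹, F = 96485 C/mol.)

Both half-cells are Fe²⁺/Fe, so E°_cell = 0. The concentrated side is the cathode; the cell reaction moves Fe²⁺ from high to low concentration with n = 2.
Q = [Fe²⁺]_dilute/[Fe²⁺]_conc = 0.0012/0.5 = 0.00240.
E = 0 − (RT/nF) ln Q = −((8.314×310)/(2×96485))(-6.032) = 0.0806 V.

0.081 V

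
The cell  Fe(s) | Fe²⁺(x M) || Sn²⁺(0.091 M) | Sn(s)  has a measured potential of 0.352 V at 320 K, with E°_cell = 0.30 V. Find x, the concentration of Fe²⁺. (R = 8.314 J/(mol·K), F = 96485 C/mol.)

From the Nernst equation, ln Q = nF(E° − E)/RT = 2×96485×(0.30 − 0.352)/(8.314×320) = -3.772, so Q = 0.0230.
With Q = [Fe²⁺]/[Sn²⁺] and the known concentrations, [Fe²⁺] in the numerator gives [Fe²⁺] = 0.0021 M.

0.0021 M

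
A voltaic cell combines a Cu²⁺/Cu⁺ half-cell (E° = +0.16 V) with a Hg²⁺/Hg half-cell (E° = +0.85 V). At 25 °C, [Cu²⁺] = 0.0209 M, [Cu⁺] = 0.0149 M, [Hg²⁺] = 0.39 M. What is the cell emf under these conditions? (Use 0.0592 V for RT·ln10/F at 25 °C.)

The Hg²⁺/Hg couple has the higher reduction potential and acts as the cathode, so E°_cell = +0.85 − (+0.16) = 0.69 V.
Balancing electrons gives n = 2; the reaction quotient is Q = [Cu²⁺]^2/([Cu⁺]^2·[Hg²⁺]) = 5.04.
At 25 °C, E = E° − (0.0592/n) log Q = 0.69 − (0.0592/2)(0.703) = 0.690 − 0.021 = 0.669 V.

0.669 V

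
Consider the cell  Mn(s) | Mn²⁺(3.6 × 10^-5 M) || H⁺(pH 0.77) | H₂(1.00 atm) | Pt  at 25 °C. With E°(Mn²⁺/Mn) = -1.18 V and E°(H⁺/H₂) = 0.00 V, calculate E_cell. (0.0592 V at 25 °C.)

1.27 V

The hydrogen couple is the cathode, so E°_cell = 1.18 V; n = 2.
[H⁺] = 10^(−0.77) = 0.17 M, and Q = [Mn²⁺]·P(H₂) / [H⁺]^2 = 0.00125.
E = E° − (0.0592/2) log Q = 1.18 − (0.0592/2)(-2.904) = 1.266 V.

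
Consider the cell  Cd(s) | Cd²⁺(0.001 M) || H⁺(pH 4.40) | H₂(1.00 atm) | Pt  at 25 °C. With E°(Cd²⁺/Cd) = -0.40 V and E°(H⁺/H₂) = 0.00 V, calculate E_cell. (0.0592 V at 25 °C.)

0.23 V

The hydrogen couple is the cathode, so E°_cell = 0.40 V; n = 2.
[H⁺] = 10^(−4.40) = 4 × 10^-5 M, and Q = [Cd²⁺]·P(H₂) / [H⁺]^2 = 6.31 × 10^5.
E = E° − (0.0592/2) log Q = 0.40 − (0.0592/2)(5.800) = 0.228 V.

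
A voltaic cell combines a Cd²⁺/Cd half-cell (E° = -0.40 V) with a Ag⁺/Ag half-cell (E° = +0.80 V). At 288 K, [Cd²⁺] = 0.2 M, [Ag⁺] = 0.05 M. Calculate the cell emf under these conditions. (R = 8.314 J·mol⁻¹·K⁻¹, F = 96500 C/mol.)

The Ag⁺/Ag couple has the higher reduction potential and acts as the cathode, so E°_cell = +0.80 − (-0.40) = 1.20 V.
Balancing electrons gives n = 2; the reaction quotient is Q = [Cd²⁺]/[Ag⁺]^2 = 80.0.
E = E° − (RT/nF) ln Q = 1.20 − (8.314×288)/(2×96500) × (4.382) = 1.200 − 0.054 = 1.146 V.

1.15 V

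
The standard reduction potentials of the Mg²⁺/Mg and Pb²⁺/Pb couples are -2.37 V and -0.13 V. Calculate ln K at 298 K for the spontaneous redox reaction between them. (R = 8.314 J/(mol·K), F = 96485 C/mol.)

ln K = 174.5

E°_cell = -0.13 − (-2.37) = 2.24 V, with n = 2 electrons transferred.
At equilibrium E = 0, so the Nernst equation gives ln K = nFE°/RT = (2)(96485)(2.24)/((8.314)(298)) = 174.47.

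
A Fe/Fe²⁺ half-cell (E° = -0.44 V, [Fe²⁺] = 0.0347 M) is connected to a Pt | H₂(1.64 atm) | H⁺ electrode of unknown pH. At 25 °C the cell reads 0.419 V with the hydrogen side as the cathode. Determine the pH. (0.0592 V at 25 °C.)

E°_cell = 0.44 V and n = 2.
log Q = n(E° − E)/0.0592 = 2×(0.44 − 0.419)/0.0592 = 0.709.
With Q = [Fe²⁺]·P(H₂) / [H⁺]^2, solving for [H⁺] gives log[H⁺] = -0.977, so pH = 0.98.

pH = 0.98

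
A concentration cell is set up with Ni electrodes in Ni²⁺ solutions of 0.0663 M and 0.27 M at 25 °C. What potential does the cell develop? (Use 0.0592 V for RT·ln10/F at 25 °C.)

0.018 V

Both half-cells are Ni²⁺/Ni, so E°_cell = 0. The concentrated side is the cathode; the cell reaction moves Ni²⁺ from high to low concentration with n = 2.
Q = [Ni²⁺]_dilute/[Ni²⁺]_conc = 0.0663/0.27 = 0.246.
E = 0 − (0.0592/2) log Q = −(0.0592/2)(-0.610) = 0.0181 V.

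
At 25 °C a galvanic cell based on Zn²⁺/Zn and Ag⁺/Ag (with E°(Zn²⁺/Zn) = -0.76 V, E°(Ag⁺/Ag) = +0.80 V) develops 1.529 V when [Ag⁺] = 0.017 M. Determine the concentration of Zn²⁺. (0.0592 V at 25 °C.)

0.0032 M

From the Nernst equation, log Q = n(E° − E)/0.0592 = 2(1.56 − 1.529)/0.0592 = 1.047, so Q = 11.2.
With Q = [Zn²⁺]/[Ag⁺]^2 and the known concentrations, [Zn²⁺] in the numerator gives [Zn²⁺] = 0.0032 M.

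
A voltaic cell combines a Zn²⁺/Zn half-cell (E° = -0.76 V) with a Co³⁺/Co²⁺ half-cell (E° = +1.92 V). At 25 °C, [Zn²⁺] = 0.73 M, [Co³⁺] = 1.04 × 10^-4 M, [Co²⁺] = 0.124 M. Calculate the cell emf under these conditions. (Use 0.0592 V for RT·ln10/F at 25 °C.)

The Co³⁺/Co²⁺ couple has the higher reduction potential and acts as the cathode, so E°_cell = +1.92 − (-0.76) = 2.68 V.
Balancing electrons gives n = 2; the reaction quotient is Q = [Zn²⁺]·[Co²⁺]^2/[Co³⁺]^2 = 1.04 × 10^6.
At 25 °C, E = E° − (0.0592/n) log Q = 2.68 − (0.0592/2)(6.016) = 2.680 − 0.178 = 2.502 V.

2.50 V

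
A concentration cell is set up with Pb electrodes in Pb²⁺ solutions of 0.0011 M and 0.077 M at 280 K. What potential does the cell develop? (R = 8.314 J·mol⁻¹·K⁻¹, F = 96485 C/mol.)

0.051 V

Both half-cells are Pb²⁺/Pb, so E°_cell = 0. The concentrated side is the cathode; the cell reaction moves Pb²⁺ from high to low concentration with n = 2.
Q = [Pb²⁺]_dilute/[Pb²⁺]_conc = 0.0011/0.077 = 0.0143.
E = 0 − (RT/nF) ln Q = −((8.314×280)/(2×96485))(-4.248) = 0.0512 V.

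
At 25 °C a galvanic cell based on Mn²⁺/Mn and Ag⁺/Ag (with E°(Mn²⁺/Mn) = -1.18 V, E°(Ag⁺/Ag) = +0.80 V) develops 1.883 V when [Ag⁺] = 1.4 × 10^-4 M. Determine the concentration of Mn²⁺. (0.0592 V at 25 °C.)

3.7 × 10^-5 M

From the Nernst equation, log Q = n(E° − E)/0.0592 = 2(1.98 − 1.883)/0.0592 = 3.277, so Q = 1890.
With Q = [Mn²⁺]/[Ag⁺]^2 and the known concentrations, [Mn²⁺] in the numerator gives [Mn²⁺] = 3.7 × 10^-5 M.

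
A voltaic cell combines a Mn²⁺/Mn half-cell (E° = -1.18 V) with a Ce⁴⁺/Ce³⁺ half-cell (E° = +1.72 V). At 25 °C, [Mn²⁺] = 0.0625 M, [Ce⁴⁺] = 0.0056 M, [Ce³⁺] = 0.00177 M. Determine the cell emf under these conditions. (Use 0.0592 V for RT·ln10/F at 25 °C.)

2.97 V

The Ce⁴⁺/Ce³⁺ couple has the higher reduction potential and acts as the cathode, so E°_cell = +1.72 − (-1.18) = 2.90 V.
Balancing electrons gives n = 2; the reaction quotient is Q = [Mn²⁺]·[Ce³⁺]^2/[Ce⁴⁺]^2 = 0.00624.
At 25 °C, E = E° − (0.0592/n) log Q = 2.90 − (0.0592/2)(-2.205) = 2.900 + 0.065 = 2.965 V.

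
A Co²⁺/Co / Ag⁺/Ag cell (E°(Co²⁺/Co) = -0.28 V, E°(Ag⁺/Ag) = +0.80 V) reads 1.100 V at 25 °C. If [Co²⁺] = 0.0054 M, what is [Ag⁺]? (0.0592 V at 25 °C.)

0.16 M

From the Nernst equation, log Q = n(E° − E)/0.0592 = 2(1.08 − 1.100)/0.0592 = -0.676, so Q = 0.211.
With Q = [Co²⁺]/[Ag⁺]^2 and the known concentrations, [Ag⁺]^2 in the denominator gives [Ag⁺] = 0.16 M.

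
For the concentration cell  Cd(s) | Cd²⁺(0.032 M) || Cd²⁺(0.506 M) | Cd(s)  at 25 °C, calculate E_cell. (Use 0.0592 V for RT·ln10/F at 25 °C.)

Both half-cells are Cd²⁺/Cd, so E°_cell = 0. The concentrated side is the cathode; the cell reaction moves Cd²⁺ from high to low concentration with n = 2.
Q = [Cd²⁺]_dilute/[Cd²⁺]_conc = 0.032/0.506 = 0.0632.
E = 0 − (0.0592/2) log Q = −(0.0592/2)(-1.199) = 0.0355 V.

0.035 V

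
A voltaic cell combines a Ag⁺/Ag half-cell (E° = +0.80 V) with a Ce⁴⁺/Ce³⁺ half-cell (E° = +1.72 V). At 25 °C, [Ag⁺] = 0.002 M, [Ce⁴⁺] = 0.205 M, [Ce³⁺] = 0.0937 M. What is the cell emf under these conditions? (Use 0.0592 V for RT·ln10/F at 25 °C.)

1.10 V

The Ce⁴⁺/Ce³⁺ couple has the higher reduction potential and acts as the cathode, so E°_cell = +1.72 − (+0.80) = 0.92 V.
Balancing electrons gives n = 1; the reaction quotient is Q = [Ag⁺]·[Ce³⁺]/[Ce⁴⁺] = 9.14 × 10^-4.
At 25 °C, E = E° − (0.0592/n) log Q = 0.92 − (0.0592/1)(-3.039) = 0.920 + 0.180 = 1.100 V.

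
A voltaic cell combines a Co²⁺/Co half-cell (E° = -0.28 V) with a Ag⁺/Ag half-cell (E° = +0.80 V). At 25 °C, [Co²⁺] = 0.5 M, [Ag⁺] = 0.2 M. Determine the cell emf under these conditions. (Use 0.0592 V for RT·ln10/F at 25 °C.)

The Ag⁺/Ag couple has the higher reduction potential and acts as the cathode, so E°_cell = +0.80 − (-0.28) = 1.08 V.
Balancing electrons gives n = 2; the reaction quotient is Q = [Co²⁺]/[Ag⁺]^2 = 12.5.
At 25 °C, E = E° − (0.0592/n) log Q = 1.08 − (0.0592/2)(1.097) = 1.080 − 0.032 = 1.048 V.

1.05 V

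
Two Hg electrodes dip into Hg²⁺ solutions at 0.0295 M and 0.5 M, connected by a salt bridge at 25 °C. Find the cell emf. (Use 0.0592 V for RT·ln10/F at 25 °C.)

0.036 V

Both half-cells are Hg²⁺/Hg, so E°_cell = 0. The concentrated side is the cathode; the cell reaction moves Hg²⁺ from high to low concentration with n = 2.
Q = [Hg²⁺]_dilute/[Hg²⁺]_conc = 0.0295/0.5 = 0.0590.
E = 0 − (0.0592/2) log Q = −(0.0592/2)(-1.229) = 0.0364 V.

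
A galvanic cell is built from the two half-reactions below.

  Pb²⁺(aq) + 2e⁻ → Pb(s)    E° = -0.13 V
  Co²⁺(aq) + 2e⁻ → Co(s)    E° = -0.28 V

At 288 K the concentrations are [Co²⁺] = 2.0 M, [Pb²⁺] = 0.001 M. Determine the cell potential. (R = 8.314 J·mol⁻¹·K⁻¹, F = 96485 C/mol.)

0.056 V

The Pb²⁺/Pb couple has the higher reduction potential and acts as the cathode, so E°_cell = -0.13 − (-0.28) = 0.15 V.
Balancing electrons gives n = 2; the reaction quotient is Q = [Co²⁺]/[Pb²⁺] = 2000.
E = E° − (RT/nF) ln Q = 0.15 − (8.314×288)/(2×96485) × (7.601) = 0.150 − 0.094 = 0.056 V.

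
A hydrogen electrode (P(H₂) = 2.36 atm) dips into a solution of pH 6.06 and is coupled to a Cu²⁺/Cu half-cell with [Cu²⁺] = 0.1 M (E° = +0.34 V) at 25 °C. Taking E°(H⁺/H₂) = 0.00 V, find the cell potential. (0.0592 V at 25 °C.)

0.68 V

The Cu²⁺/Cu couple is the cathode, so E°_cell = 0.34 V; n = 2.
[H⁺] = 10^(−6.06) = 8.7 × 10^-7 M, and Q = [H⁺]^2 / ([Cu²⁺]·P(H₂)) = 3.21 × 10^-12.
E = E° − (0.0592/2) log Q = 0.34 − (0.0592/2)(-11.493) = 0.680 V.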